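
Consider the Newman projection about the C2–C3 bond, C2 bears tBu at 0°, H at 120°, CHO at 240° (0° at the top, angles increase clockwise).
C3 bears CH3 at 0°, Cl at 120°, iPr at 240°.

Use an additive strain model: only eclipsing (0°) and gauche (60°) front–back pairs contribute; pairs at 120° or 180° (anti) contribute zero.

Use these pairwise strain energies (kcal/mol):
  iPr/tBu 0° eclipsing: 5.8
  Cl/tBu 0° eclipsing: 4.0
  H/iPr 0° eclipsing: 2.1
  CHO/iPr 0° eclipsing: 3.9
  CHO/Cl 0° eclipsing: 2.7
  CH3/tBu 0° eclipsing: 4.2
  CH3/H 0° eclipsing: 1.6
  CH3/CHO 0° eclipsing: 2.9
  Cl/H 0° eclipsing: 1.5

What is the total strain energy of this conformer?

9.6 kcal/mol

This conformer is eclipsed. tBu at 0° is eclipsed with CH3 at 0° (4.2); H at 120° is eclipsed with Cl at 120° (1.5); CHO at 240° is eclipsed with iPr at 240° (3.9). Total 9.6 kcal/mol.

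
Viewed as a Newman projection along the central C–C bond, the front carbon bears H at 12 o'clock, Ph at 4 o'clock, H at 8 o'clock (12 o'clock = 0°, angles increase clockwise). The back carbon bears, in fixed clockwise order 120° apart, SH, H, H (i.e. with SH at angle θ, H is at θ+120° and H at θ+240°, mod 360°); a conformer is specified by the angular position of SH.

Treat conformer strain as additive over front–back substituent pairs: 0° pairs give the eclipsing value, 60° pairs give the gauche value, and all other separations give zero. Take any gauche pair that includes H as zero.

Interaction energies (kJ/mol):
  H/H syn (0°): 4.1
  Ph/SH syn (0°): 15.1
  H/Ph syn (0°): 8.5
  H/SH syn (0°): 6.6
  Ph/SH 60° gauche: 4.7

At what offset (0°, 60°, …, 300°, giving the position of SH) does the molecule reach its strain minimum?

300°

SH at 0° (eclipsed): H(0°)/SH(0°) eclipsed 6.6; Ph(120°)/H(120°) eclipsed 8.5; H(240°)/H(240°) eclipsed 4.1 → 19.2 kJ/mol.
SH at 60° (staggered): Ph(120°)/SH(60°) gauche 4.7 → 4.7 kJ/mol.
SH at 120° (eclipsed): H(0°)/H(0°) eclipsed 4.1; Ph(120°)/SH(120°) eclipsed 15.1; H(240°)/H(240°) eclipsed 4.1 → 23.3 kJ/mol.
SH at 180° (staggered): Ph(120°)/SH(180°) gauche 4.7 → 4.7 kJ/mol.
SH at 240° (eclipsed): H(0°)/H(0°) eclipsed 4.1; Ph(120°)/H(120°) eclipsed 8.5; H(240°)/SH(240°) eclipsed 6.6 → 19.2 kJ/mol.
SH at 300° (staggered): no non-H gauche contacts → 0.0 kJ/mol.
The minimum (0.0 kJ/mol) occurs with SH at 300°.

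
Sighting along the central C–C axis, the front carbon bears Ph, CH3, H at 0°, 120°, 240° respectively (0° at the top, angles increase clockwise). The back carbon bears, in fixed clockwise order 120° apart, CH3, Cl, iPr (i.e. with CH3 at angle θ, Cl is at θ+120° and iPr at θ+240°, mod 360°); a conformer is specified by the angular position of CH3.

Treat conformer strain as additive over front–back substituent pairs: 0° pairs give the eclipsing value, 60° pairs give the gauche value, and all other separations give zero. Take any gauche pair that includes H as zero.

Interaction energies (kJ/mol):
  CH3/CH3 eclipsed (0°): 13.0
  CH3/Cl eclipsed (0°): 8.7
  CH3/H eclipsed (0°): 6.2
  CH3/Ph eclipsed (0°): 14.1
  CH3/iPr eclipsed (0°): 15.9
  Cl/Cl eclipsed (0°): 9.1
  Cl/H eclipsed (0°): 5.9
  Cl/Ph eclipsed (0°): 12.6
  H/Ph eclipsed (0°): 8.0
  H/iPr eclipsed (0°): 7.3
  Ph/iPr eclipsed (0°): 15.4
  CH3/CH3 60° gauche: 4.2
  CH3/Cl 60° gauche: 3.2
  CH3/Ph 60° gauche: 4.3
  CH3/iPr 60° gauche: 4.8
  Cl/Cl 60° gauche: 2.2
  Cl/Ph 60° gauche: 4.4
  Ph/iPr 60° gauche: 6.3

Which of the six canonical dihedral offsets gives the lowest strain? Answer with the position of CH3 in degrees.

300°

CH3 at 0° (eclipsed): Ph(0°)/CH3(0°) eclipsed 14.1; CH3(120°)/Cl(120°) eclipsed 8.7; H(240°)/iPr(240°) eclipsed 7.3 → 30.1 kJ/mol.
CH3 at 60° (staggered): Ph(0°)/CH3(60°) gauche 4.3; Ph(0°)/iPr(300°) gauche 6.3; CH3(120°)/CH3(60°) gauche 4.2; CH3(120°)/Cl(180°) gauche 3.2 → 18.0 kJ/mol.
CH3 at 120° (eclipsed): Ph(0°)/iPr(0°) eclipsed 15.4; CH3(120°)/CH3(120°) eclipsed 13.0; H(240°)/Cl(240°) eclipsed 5.9 → 34.3 kJ/mol.
CH3 at 180° (staggered): Ph(0°)/Cl(300°) gauche 4.4; Ph(0°)/iPr(60°) gauche 6.3; CH3(120°)/CH3(180°) gauche 4.2; CH3(120°)/iPr(60°) gauche 4.8 → 19.7 kJ/mol.
CH3 at 240° (eclipsed): Ph(0°)/Cl(0°) eclipsed 12.6; CH3(120°)/iPr(120°) eclipsed 15.9; H(240°)/CH3(240°) eclipsed 6.2 → 34.7 kJ/mol.
CH3 at 300° (staggered): Ph(0°)/CH3(300°) gauche 4.3; Ph(0°)/Cl(60°) gauche 4.4; CH3(120°)/Cl(60°) gauche 3.2; CH3(120°)/iPr(180°) gauche 4.8 → 16.7 kJ/mol.
The minimum (16.7 kJ/mol) occurs with CH3 at 300°.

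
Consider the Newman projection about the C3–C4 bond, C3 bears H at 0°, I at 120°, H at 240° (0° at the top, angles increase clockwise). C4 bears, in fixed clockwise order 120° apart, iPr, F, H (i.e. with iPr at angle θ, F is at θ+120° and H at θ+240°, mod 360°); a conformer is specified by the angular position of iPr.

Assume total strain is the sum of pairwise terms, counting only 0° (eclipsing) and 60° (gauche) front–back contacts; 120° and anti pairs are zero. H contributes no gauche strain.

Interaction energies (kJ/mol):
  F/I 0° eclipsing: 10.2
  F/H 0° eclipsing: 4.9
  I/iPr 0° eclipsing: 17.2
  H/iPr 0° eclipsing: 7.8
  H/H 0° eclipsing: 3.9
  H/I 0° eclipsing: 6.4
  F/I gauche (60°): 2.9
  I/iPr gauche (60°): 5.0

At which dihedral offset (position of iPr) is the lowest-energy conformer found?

300°

iPr at 0° (eclipsed): H–iPr eclipsed, I–F eclipsed, H–H eclipsed; 7.8 + 10.2 + 3.9 = 21.9 kJ/mol.
iPr at 60° (staggered): I–iPr gauche, I–F gauche; 5.0 + 2.9 = 7.9 kJ/mol.
iPr at 120° (eclipsed): H–H eclipsed, I–iPr eclipsed, H–F eclipsed; 3.9 + 17.2 + 4.9 = 26.0 kJ/mol.
iPr at 180° (staggered): I–iPr gauche; 5.0 = 5.0 kJ/mol.
iPr at 240° (eclipsed): H–F eclipsed, I–H eclipsed, H–iPr eclipsed; 4.9 + 6.4 + 7.8 = 19.1 kJ/mol.
iPr at 300° (staggered): I–F gauche; 2.9 = 2.9 kJ/mol.
The minimum (2.9 kJ/mol) occurs with iPr at 300°.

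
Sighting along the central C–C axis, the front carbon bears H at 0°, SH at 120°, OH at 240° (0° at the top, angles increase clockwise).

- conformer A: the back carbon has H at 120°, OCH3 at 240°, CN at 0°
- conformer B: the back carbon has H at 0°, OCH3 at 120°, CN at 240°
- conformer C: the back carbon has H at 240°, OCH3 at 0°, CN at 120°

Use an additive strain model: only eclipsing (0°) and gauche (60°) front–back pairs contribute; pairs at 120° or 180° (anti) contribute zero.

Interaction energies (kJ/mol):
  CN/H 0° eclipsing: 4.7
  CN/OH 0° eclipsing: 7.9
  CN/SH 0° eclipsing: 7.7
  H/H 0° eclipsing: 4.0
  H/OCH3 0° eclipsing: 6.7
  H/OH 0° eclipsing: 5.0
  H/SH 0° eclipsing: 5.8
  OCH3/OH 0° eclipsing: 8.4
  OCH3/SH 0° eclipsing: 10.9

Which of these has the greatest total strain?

B

A (eclipsed): H–CN eclipsed, SH–H eclipsed, OH–OCH3 eclipsed; 4.7 + 5.8 + 8.4 = 18.9 kJ/mol.
B (eclipsed): H–H eclipsed, SH–OCH3 eclipsed, OH–CN eclipsed; 4.0 + 10.9 + 7.9 = 22.8 kJ/mol.
C (eclipsed): H–OCH3 eclipsed, SH–CN eclipsed, OH–H eclipsed; 6.7 + 7.7 + 5.0 = 19.4 kJ/mol.
B has the highest total (22.8 kJ/mol).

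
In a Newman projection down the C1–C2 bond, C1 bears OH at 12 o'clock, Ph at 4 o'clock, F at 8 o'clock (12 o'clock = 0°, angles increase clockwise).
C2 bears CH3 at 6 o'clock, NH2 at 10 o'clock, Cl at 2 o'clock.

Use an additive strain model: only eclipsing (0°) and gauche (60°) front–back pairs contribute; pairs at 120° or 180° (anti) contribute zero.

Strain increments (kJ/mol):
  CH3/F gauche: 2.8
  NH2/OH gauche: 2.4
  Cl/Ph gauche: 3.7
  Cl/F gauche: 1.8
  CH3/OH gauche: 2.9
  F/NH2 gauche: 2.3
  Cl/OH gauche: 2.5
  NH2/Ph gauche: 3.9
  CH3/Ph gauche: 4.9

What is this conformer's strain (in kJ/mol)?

18.6 kJ/mol

This conformer (staggered): OH–NH2 gauche, OH–Cl gauche, Ph–CH3 gauche, Ph–Cl gauche, F–CH3 gauche, F–NH2 gauche; 2.4 + 2.5 + 4.9 + 3.7 + 2.8 + 2.3 = 18.6 kJ/mol.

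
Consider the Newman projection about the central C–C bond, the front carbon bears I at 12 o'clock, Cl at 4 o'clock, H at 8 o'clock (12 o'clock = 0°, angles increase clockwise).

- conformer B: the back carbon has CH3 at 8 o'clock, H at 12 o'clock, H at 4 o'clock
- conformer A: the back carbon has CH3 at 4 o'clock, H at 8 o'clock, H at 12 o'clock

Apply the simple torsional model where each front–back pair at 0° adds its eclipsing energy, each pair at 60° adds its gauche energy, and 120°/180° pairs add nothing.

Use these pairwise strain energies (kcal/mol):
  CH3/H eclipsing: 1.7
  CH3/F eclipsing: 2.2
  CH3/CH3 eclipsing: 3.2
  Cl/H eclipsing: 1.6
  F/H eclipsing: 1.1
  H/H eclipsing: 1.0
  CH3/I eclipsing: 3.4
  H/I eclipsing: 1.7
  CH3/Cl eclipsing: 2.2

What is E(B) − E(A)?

B is eclipsed. I at 0° is eclipsed with H at 0° (1.7); Cl at 120° is eclipsed with H at 120° (1.6); H at 240° is eclipsed with CH3 at 240° (1.7). Total 5.0 kcal/mol.
A is eclipsed. I at 0° is eclipsed with H at 0° (1.7); Cl at 120° is eclipsed with CH3 at 120° (2.2); H at 240° is eclipsed with H at 240° (1.0). Total 4.9 kcal/mol.
E(B) − E(A) = 5.0 − 4.9 = +0.1 kcal/mol.

+0.1 kcal/mol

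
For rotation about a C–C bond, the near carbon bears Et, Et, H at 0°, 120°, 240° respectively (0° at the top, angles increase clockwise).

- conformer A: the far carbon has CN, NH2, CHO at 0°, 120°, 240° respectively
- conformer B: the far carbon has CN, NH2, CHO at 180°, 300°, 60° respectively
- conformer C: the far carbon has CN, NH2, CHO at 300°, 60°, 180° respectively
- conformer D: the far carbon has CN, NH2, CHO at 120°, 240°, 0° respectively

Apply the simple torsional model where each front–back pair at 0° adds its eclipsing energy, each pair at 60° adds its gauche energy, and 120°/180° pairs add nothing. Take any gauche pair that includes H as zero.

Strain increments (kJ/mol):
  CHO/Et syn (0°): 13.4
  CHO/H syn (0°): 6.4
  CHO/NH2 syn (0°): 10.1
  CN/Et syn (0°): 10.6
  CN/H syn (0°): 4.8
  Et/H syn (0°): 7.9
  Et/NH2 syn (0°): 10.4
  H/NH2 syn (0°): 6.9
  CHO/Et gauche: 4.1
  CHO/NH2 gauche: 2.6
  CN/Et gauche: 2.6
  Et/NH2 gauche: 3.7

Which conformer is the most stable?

C

A (eclipsed): Et–CN eclipsed, Et–NH2 eclipsed, H–CHO eclipsed; 10.6 + 10.4 + 6.4 = 27.4 kJ/mol.
B (staggered): Et–NH2 gauche, Et–CHO gauche, Et–CN gauche, Et–CHO gauche; 3.7 + 4.1 + 2.6 + 4.1 = 14.5 kJ/mol.
C (staggered): Et–CN gauche, Et–NH2 gauche, Et–NH2 gauche, Et–CHO gauche; 2.6 + 3.7 + 3.7 + 4.1 = 14.1 kJ/mol.
D (eclipsed): Et–CHO eclipsed, Et–CN eclipsed, H–NH2 eclipsed; 13.4 + 10.6 + 6.9 = 30.9 kJ/mol.
C has the lowest total (14.1 kJ/mol).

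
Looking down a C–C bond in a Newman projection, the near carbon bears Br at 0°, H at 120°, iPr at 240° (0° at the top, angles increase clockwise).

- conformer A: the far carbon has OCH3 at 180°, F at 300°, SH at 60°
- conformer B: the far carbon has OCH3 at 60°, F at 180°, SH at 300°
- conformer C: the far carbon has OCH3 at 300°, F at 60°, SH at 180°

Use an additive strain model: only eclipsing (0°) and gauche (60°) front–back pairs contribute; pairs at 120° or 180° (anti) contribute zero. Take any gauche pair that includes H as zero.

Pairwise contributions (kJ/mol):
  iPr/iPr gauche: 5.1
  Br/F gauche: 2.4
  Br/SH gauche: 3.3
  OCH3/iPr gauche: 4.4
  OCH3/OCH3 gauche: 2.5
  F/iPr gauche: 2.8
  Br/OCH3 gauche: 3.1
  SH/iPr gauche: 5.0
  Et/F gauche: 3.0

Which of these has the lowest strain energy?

A

A (staggered): Br–F gauche, Br–SH gauche, iPr–OCH3 gauche, iPr–F gauche; 2.4 + 3.3 + 4.4 + 2.8 = 12.9 kJ/mol.
B (staggered): Br–OCH3 gauche, Br–SH gauche, iPr–F gauche, iPr–SH gauche; 3.1 + 3.3 + 2.8 + 5.0 = 14.2 kJ/mol.
C (staggered): Br–OCH3 gauche, Br–F gauche, iPr–OCH3 gauche, iPr–SH gauche; 3.1 + 2.4 + 4.4 + 5.0 = 14.9 kJ/mol.
A has the lowest total (12.9 kJ/mol).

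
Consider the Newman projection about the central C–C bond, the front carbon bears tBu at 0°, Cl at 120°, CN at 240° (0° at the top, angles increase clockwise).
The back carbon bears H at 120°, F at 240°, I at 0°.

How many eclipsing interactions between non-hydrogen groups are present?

Non-H eclipsing pairs: tBu(0°)/I(0°); CN(240°)/F(240°) — 2 interactions.

2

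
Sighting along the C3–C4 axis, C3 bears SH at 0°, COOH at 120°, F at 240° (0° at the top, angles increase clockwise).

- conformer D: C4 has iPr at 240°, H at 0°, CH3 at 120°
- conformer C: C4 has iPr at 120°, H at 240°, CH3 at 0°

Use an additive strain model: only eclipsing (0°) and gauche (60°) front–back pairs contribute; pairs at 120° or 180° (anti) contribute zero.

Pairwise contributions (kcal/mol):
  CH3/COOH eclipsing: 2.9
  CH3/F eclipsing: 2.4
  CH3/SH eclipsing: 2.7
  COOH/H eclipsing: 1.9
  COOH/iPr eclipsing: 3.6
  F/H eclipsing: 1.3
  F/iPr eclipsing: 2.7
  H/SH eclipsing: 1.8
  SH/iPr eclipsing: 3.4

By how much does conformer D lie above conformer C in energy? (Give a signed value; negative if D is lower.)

D (eclipsed): SH(0°)/H(0°) eclipsed 1.8; COOH(120°)/CH3(120°) eclipsed 2.9; F(240°)/iPr(240°) eclipsed 2.7 → 7.4 kcal/mol.
C (eclipsed): SH(0°)/CH3(0°) eclipsed 2.7; COOH(120°)/iPr(120°) eclipsed 3.6; F(240°)/H(240°) eclipsed 1.3 → 7.6 kcal/mol.
E(D) − E(C) = 7.4 − 7.6 = -0.2 kcal/mol.

-0.2 kcal/mol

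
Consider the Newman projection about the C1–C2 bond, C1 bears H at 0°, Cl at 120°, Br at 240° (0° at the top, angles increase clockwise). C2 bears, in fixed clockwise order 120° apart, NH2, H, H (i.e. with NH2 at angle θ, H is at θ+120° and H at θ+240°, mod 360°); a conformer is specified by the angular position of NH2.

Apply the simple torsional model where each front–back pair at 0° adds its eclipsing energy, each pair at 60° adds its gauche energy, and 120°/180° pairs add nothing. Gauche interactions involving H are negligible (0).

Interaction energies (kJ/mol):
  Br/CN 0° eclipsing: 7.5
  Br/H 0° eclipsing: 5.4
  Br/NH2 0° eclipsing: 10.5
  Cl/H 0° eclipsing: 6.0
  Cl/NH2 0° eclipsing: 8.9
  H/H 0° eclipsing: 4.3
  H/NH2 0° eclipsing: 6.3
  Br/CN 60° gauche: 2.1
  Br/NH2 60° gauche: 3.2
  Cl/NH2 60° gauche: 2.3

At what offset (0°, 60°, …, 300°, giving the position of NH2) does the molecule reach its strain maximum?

NH2 at 0° (eclipsed): H–NH2 eclipsed, Cl–H eclipsed, Br–H eclipsed; 6.3 + 6.0 + 5.4 = 17.7 kJ/mol.
NH2 at 60° (staggered): Cl–NH2 gauche; 2.3 = 2.3 kJ/mol.
NH2 at 120° (eclipsed): H–H eclipsed, Cl–NH2 eclipsed, Br–H eclipsed; 4.3 + 8.9 + 5.4 = 18.6 kJ/mol.
NH2 at 180° (staggered): Cl–NH2 gauche, Br–NH2 gauche; 2.3 + 3.2 = 5.5 kJ/mol.
NH2 at 240° (eclipsed): H–H eclipsed, Cl–H eclipsed, Br–NH2 eclipsed; 4.3 + 6.0 + 10.5 = 20.8 kJ/mol.
NH2 at 300° (staggered): Br–NH2 gauche; 3.2 = 3.2 kJ/mol.
The maximum (20.8 kJ/mol) occurs with NH2 at 240°.

240°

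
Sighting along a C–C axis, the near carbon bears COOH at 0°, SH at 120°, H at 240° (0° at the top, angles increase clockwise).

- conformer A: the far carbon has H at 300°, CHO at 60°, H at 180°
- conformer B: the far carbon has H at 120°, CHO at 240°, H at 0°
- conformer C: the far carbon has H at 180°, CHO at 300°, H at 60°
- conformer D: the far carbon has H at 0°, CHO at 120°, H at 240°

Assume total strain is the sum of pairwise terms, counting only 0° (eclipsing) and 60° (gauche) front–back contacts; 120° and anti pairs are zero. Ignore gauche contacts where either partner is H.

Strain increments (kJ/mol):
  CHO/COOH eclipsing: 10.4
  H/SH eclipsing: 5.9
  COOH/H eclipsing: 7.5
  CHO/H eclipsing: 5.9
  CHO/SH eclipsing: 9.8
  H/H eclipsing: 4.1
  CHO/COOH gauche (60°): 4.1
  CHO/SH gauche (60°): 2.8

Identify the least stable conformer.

A (staggered): COOH–CHO gauche, SH–CHO gauche; 4.1 + 2.8 = 6.9 kJ/mol.
B (eclipsed): COOH–H eclipsed, SH–H eclipsed, H–CHO eclipsed; 7.5 + 5.9 + 5.9 = 19.3 kJ/mol.
C (staggered): COOH–CHO gauche; 4.1 = 4.1 kJ/mol.
D (eclipsed): COOH–H eclipsed, SH–CHO eclipsed, H–H eclipsed; 7.5 + 9.8 + 4.1 = 21.4 kJ/mol.
D has the highest total (21.4 kJ/mol).

D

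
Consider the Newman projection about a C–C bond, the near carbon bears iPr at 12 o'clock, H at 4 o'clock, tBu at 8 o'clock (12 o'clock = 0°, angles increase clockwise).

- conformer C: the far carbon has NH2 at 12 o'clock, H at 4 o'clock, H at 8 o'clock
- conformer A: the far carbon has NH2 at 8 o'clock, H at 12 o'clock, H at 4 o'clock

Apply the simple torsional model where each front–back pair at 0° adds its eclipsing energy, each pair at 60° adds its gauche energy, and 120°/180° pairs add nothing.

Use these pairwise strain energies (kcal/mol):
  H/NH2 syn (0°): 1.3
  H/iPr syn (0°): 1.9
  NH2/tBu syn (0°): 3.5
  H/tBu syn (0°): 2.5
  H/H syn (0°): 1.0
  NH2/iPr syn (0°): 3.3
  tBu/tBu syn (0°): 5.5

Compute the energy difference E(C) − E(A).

+0.4 kcal/mol

C is eclipsed. iPr at 0° is eclipsed with NH2 at 0° (3.3); H at 120° is eclipsed with H at 120° (1.0); tBu at 240° is eclipsed with H at 240° (2.5). Total 6.8 kcal/mol.
A is eclipsed. iPr at 0° is eclipsed with H at 0° (1.9); H at 120° is eclipsed with H at 120° (1.0); tBu at 240° is eclipsed with NH2 at 240° (3.5). Total 6.4 kcal/mol.
E(C) − E(A) = 6.8 − 6.4 = +0.4 kcal/mol.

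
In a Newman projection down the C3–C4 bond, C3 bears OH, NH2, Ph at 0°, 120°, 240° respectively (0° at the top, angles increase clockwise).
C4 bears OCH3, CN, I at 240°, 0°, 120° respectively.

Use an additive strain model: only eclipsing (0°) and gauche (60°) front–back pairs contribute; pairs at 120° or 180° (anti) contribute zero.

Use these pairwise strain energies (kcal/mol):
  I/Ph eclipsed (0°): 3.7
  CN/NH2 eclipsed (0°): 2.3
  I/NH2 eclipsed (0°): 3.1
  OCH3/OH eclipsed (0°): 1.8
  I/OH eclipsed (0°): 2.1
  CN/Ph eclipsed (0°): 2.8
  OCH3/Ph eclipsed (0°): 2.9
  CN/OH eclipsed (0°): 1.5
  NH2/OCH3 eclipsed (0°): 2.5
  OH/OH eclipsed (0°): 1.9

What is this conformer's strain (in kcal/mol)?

This conformer is eclipsed. OH at 0° is eclipsed with CN at 0° (1.5); NH2 at 120° is eclipsed with I at 120° (3.1); Ph at 240° is eclipsed with OCH3 at 240° (2.9). Total 7.5 kcal/mol.

7.5 kcal/mol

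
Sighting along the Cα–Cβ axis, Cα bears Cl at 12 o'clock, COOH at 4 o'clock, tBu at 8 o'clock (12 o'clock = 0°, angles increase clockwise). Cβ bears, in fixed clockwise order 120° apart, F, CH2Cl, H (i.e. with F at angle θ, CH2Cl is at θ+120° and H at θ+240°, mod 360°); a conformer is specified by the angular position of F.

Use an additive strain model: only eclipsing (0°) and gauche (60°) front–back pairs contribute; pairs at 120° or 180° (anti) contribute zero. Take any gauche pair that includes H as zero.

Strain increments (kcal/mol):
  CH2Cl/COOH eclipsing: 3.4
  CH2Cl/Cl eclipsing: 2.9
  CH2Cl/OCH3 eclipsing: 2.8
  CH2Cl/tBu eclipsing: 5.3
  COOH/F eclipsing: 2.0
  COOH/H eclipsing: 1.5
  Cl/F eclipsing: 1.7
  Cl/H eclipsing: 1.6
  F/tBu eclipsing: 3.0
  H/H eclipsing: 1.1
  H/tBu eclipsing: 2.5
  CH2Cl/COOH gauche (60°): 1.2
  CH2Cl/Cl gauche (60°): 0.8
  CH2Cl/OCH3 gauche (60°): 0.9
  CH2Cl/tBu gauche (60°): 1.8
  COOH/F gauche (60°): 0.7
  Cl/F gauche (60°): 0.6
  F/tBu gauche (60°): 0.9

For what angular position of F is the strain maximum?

120°

F at 0° (eclipsed): Cl(0°)/F(0°) eclipsed 1.7; COOH(120°)/CH2Cl(120°) eclipsed 3.4; tBu(240°)/H(240°) eclipsed 2.5 → 7.6 kcal/mol.
F at 60° (staggered): Cl(0°)/F(60°) gauche 0.6; COOH(120°)/F(60°) gauche 0.7; COOH(120°)/CH2Cl(180°) gauche 1.2; tBu(240°)/CH2Cl(180°) gauche 1.8 → 4.3 kcal/mol.
F at 120° (eclipsed): Cl(0°)/H(0°) eclipsed 1.6; COOH(120°)/F(120°) eclipsed 2.0; tBu(240°)/CH2Cl(240°) eclipsed 5.3 → 8.9 kcal/mol.
F at 180° (staggered): Cl(0°)/CH2Cl(300°) gauche 0.8; COOH(120°)/F(180°) gauche 0.7; tBu(240°)/F(180°) gauche 0.9; tBu(240°)/CH2Cl(300°) gauche 1.8 → 4.2 kcal/mol.
F at 240° (eclipsed): Cl(0°)/CH2Cl(0°) eclipsed 2.9; COOH(120°)/H(120°) eclipsed 1.5; tBu(240°)/F(240°) eclipsed 3.0 → 7.4 kcal/mol.
F at 300° (staggered): Cl(0°)/F(300°) gauche 0.6; Cl(0°)/CH2Cl(60°) gauche 0.8; COOH(120°)/CH2Cl(60°) gauche 1.2; tBu(240°)/F(300°) gauche 0.9 → 3.5 kcal/mol.
The maximum (8.9 kcal/mol) occurs with F at 120°.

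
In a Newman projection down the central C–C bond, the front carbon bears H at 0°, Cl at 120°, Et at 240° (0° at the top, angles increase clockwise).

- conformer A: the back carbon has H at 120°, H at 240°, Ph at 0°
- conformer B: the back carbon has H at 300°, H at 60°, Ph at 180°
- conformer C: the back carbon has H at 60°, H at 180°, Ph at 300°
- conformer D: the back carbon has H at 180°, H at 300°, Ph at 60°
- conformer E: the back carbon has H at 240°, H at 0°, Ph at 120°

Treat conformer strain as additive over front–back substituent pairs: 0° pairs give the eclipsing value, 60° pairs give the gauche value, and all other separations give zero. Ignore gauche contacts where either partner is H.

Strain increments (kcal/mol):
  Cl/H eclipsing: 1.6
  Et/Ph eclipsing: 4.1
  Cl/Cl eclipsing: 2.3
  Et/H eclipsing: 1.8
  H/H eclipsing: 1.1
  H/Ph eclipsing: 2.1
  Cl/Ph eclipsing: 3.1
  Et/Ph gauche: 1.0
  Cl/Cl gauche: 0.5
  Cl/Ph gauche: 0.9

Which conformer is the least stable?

E

A (eclipsed): H(0°)/Ph(0°) eclipsed 2.1; Cl(120°)/H(120°) eclipsed 1.6; Et(240°)/H(240°) eclipsed 1.8 → 5.5 kcal/mol.
B (staggered): Cl(120°)/Ph(180°) gauche 0.9; Et(240°)/Ph(180°) gauche 1.0 → 1.9 kcal/mol.
C (staggered): Et(240°)/Ph(300°) gauche 1.0 → 1.0 kcal/mol.
D (staggered): Cl(120°)/Ph(60°) gauche 0.9 → 0.9 kcal/mol.
E (eclipsed): H(0°)/H(0°) eclipsed 1.1; Cl(120°)/Ph(120°) eclipsed 3.1; Et(240°)/H(240°) eclipsed 1.8 → 6.0 kcal/mol.
E has the highest total (6.0 kcal/mol).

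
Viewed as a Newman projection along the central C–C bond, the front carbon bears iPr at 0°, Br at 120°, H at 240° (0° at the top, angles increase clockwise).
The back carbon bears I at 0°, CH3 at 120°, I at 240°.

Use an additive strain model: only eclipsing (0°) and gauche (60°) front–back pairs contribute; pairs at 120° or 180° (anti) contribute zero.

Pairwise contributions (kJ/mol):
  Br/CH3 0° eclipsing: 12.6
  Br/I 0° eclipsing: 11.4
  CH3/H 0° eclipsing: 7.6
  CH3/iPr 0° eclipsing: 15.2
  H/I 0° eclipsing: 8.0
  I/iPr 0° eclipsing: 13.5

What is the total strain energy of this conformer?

34.1 kJ/mol

This conformer (eclipsed): iPr(0°)/I(0°) eclipsed 13.5; Br(120°)/CH3(120°) eclipsed 12.6; H(240°)/I(240°) eclipsed 8.0 → 34.1 kJ/mol.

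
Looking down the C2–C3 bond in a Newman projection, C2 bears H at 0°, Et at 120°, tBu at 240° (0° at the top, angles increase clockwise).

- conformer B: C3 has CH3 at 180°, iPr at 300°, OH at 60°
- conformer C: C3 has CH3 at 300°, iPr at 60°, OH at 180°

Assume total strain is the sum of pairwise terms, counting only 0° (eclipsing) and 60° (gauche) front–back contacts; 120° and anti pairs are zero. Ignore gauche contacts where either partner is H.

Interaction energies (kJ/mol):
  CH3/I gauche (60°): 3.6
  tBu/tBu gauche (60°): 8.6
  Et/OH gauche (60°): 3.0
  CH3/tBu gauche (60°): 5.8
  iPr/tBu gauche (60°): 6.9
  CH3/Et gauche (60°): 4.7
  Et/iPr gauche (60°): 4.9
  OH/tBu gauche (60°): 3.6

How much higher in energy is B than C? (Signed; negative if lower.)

+3.1 kJ/mol

B (staggered): Et(120°)/CH3(180°) gauche 4.7; Et(120°)/OH(60°) gauche 3.0; tBu(240°)/CH3(180°) gauche 5.8; tBu(240°)/iPr(300°) gauche 6.9 → 20.4 kJ/mol.
C (staggered): Et(120°)/iPr(60°) gauche 4.9; Et(120°)/OH(180°) gauche 3.0; tBu(240°)/CH3(300°) gauche 5.8; tBu(240°)/OH(180°) gauche 3.6 → 17.3 kJ/mol.
E(B) − E(C) = 20.4 − 17.3 = +3.1 kJ/mol.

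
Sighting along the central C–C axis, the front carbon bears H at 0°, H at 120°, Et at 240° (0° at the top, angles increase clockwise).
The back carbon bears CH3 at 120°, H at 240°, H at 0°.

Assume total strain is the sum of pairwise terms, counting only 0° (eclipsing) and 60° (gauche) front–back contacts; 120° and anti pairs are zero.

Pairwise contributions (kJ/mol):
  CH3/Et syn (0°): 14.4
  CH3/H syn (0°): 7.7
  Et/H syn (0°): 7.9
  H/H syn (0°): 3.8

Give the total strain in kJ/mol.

19.4 kJ/mol

This conformer is eclipsed. H at 0° is eclipsed with H at 0° (3.8); H at 120° is eclipsed with CH3 at 120° (7.7); Et at 240° is eclipsed with H at 240° (7.9). Total 19.4 kJ/mol.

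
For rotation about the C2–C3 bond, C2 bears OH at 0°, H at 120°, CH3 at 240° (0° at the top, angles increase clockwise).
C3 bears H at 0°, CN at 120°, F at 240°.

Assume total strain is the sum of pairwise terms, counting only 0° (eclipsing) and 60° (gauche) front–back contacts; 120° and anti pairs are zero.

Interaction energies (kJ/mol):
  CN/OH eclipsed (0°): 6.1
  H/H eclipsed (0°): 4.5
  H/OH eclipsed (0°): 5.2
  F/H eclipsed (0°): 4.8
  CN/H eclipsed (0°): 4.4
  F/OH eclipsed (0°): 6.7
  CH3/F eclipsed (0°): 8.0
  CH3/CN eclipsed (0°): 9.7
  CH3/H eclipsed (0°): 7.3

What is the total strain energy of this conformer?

This conformer (eclipsed): OH(0°)/H(0°) eclipsed 5.2; H(120°)/CN(120°) eclipsed 4.4; CH3(240°)/F(240°) eclipsed 8.0 → 17.6 kJ/mol.

17.6 kJ/mol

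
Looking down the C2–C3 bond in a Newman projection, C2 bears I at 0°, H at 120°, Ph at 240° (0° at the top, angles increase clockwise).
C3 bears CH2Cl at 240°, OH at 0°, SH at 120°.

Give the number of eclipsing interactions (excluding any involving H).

2

Non-H eclipsing pairs: I(0°)/OH(0°); Ph(240°)/CH2Cl(240°) — 2 interactions.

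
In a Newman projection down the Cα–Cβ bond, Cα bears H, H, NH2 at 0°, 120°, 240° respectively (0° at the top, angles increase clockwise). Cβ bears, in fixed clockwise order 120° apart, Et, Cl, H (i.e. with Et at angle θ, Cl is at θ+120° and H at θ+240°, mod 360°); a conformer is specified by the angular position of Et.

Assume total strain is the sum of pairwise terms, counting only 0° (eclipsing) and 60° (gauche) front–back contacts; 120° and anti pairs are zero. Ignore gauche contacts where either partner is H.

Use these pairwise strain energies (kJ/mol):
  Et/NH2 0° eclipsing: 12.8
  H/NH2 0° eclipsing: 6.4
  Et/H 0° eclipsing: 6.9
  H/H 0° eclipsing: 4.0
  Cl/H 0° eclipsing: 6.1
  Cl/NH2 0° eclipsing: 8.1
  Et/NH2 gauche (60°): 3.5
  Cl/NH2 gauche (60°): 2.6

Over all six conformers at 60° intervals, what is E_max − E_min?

Et at 0° is eclipsed. H at 0° is eclipsed with Et at 0° (6.9); H at 120° is eclipsed with Cl at 120° (6.1); NH2 at 240° is eclipsed with H at 240° (6.4). Total 19.4 kJ/mol.
Et at 60° is staggered. NH2 at 240° is gauche with Cl at 180° (2.6). Total 2.6 kJ/mol.
Et at 120° is eclipsed. H at 0° is eclipsed with H at 0° (4.0); H at 120° is eclipsed with Et at 120° (6.9); NH2 at 240° is eclipsed with Cl at 240° (8.1). Total 19.0 kJ/mol.
Et at 180° is staggered. NH2 at 240° is gauche with Et at 180° (3.5); NH2 at 240° is gauche with Cl at 300° (2.6). Total 6.1 kJ/mol.
Et at 240° is eclipsed. H at 0° is eclipsed with Cl at 0° (6.1); H at 120° is eclipsed with H at 120° (4.0); NH2 at 240° is eclipsed with Et at 240° (12.8). Total 22.9 kJ/mol.
Et at 300° is staggered. NH2 at 240° is gauche with Et at 300° (3.5). Total 3.5 kJ/mol.
Max at 240° (22.9 kJ/mol), min at 60° (2.6 kJ/mol); barrier = 20.3 kJ/mol.

20.3 kJ/mol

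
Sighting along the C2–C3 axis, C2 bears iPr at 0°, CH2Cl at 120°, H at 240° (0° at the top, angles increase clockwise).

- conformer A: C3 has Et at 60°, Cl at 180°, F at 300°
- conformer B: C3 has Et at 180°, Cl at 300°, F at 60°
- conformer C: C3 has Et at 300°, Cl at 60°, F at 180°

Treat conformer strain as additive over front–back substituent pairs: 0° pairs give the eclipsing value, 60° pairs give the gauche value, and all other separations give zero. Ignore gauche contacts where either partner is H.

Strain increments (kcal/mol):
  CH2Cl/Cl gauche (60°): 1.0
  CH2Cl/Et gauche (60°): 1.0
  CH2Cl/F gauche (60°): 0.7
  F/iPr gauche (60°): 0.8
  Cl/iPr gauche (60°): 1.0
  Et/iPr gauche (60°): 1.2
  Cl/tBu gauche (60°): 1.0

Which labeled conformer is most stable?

A (staggered): iPr–Et gauche, iPr–F gauche, CH2Cl–Et gauche, CH2Cl–Cl gauche; 1.2 + 0.8 + 1.0 + 1.0 = 4.0 kcal/mol.
B (staggered): iPr–Cl gauche, iPr–F gauche, CH2Cl–Et gauche, CH2Cl–F gauche; 1.0 + 0.8 + 1.0 + 0.7 = 3.5 kcal/mol.
C (staggered): iPr–Et gauche, iPr–Cl gauche, CH2Cl–Cl gauche, CH2Cl–F gauche; 1.2 + 1.0 + 1.0 + 0.7 = 3.9 kcal/mol.
B has the lowest total (3.5 kcal/mol).

B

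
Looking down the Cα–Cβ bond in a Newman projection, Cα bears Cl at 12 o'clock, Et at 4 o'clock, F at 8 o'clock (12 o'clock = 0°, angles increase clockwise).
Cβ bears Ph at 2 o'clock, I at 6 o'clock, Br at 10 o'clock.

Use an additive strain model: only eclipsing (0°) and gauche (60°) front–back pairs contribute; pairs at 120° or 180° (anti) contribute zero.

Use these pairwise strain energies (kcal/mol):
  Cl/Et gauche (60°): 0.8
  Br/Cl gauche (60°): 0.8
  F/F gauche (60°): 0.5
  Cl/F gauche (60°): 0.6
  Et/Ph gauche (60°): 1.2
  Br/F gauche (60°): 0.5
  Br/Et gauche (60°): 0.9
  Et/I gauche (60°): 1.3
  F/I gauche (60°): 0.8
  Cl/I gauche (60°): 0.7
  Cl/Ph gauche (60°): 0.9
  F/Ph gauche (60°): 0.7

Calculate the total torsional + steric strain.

This conformer (staggered): Cl–Ph gauche, Cl–Br gauche, Et–Ph gauche, Et–I gauche, F–I gauche, F–Br gauche; 0.9 + 0.8 + 1.2 + 1.3 + 0.8 + 0.5 = 5.5 kcal/mol.

5.5 kcal/mol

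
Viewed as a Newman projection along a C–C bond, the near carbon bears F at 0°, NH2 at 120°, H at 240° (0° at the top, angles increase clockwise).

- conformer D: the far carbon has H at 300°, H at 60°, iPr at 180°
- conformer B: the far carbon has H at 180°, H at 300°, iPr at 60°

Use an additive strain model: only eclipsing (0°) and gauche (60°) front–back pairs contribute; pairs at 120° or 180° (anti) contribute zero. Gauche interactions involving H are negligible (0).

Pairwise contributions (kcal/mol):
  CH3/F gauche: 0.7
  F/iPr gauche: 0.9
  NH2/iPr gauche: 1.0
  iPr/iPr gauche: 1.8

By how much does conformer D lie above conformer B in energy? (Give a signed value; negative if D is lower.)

-0.9 kcal/mol

D is staggered. NH2 at 120° is gauche with iPr at 180° (1.0). Total 1.0 kcal/mol.
B is staggered. F at 0° is gauche with iPr at 60° (0.9); NH2 at 120° is gauche with iPr at 60° (1.0). Total 1.9 kcal/mol.
E(D) − E(B) = 1.0 − 1.9 = -0.9 kcal/mol.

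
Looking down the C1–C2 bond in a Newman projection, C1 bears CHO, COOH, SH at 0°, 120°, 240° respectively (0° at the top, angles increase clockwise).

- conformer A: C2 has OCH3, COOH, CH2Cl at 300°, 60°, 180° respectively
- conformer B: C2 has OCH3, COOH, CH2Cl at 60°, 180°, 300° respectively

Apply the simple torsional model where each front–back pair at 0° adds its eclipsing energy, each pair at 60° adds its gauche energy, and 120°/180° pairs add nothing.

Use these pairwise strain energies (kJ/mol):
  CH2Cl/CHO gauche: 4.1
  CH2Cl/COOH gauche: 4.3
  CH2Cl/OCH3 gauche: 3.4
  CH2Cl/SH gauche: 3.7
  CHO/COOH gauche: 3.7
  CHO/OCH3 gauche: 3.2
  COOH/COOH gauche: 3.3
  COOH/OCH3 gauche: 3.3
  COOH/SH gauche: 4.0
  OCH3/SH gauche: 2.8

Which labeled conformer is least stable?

A is staggered. CHO at 0° is gauche with OCH3 at 300° (3.2); CHO at 0° is gauche with COOH at 60° (3.7); COOH at 120° is gauche with COOH at 60° (3.3); COOH at 120° is gauche with CH2Cl at 180° (4.3); SH at 240° is gauche with OCH3 at 300° (2.8); SH at 240° is gauche with CH2Cl at 180° (3.7). Total 21.0 kJ/mol.
B is staggered. CHO at 0° is gauche with OCH3 at 60° (3.2); CHO at 0° is gauche with CH2Cl at 300° (4.1); COOH at 120° is gauche with OCH3 at 60° (3.3); COOH at 120° is gauche with COOH at 180° (3.3); SH at 240° is gauche with COOH at 180° (4.0); SH at 240° is gauche with CH2Cl at 300° (3.7). Total 21.6 kJ/mol.
B has the highest total (21.6 kJ/mol).

B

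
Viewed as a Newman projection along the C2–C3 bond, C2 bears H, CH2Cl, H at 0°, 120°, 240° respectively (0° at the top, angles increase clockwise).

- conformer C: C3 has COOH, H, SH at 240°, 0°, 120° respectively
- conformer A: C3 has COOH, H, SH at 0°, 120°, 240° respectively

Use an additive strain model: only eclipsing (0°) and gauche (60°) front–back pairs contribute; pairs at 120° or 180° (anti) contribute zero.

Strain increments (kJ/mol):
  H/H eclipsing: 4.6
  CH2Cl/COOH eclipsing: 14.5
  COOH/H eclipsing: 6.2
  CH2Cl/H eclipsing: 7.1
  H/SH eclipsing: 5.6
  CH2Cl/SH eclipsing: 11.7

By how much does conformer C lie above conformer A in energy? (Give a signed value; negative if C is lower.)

+3.6 kJ/mol

C is eclipsed. H at 0° is eclipsed with H at 0° (4.6); CH2Cl at 120° is eclipsed with SH at 120° (11.7); H at 240° is eclipsed with COOH at 240° (6.2). Total 22.5 kJ/mol.
A is eclipsed. H at 0° is eclipsed with COOH at 0° (6.2); CH2Cl at 120° is eclipsed with H at 120° (7.1); H at 240° is eclipsed with SH at 240° (5.6). Total 18.9 kJ/mol.
E(C) − E(A) = 22.5 − 18.9 = +3.6 kJ/mol.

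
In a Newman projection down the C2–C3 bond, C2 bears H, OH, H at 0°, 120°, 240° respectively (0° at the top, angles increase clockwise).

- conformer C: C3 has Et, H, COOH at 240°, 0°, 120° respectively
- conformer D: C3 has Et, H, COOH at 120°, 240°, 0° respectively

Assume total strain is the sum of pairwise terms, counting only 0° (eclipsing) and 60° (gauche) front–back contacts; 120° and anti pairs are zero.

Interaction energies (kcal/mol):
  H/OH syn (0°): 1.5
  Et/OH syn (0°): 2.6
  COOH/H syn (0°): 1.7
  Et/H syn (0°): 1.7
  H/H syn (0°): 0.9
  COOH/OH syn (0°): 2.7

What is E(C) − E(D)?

C (eclipsed): H(0°)/H(0°) eclipsed 0.9; OH(120°)/COOH(120°) eclipsed 2.7; H(240°)/Et(240°) eclipsed 1.7 → 5.3 kcal/mol.
D (eclipsed): H(0°)/COOH(0°) eclipsed 1.7; OH(120°)/Et(120°) eclipsed 2.6; H(240°)/H(240°) eclipsed 0.9 → 5.2 kcal/mol.
E(C) − E(D) = 5.3 − 5.2 = +0.1 kcal/mol.

+0.1 kcal/mol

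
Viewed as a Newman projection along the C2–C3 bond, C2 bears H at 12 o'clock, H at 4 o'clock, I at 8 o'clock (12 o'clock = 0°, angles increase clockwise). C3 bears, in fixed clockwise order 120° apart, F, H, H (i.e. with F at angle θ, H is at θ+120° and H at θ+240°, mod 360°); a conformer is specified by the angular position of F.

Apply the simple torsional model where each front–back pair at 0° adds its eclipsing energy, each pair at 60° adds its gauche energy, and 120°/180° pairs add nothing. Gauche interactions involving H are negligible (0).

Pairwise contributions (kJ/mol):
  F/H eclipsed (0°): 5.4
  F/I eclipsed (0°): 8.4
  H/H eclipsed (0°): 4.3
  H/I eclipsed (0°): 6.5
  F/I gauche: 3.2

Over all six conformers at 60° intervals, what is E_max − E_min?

F at 0° (eclipsed): H(0°)/F(0°) eclipsed 5.4; H(120°)/H(120°) eclipsed 4.3; I(240°)/H(240°) eclipsed 6.5 → 16.2 kJ/mol.
F at 60° (staggered): no non-H gauche contacts → 0.0 kJ/mol.
F at 120° (eclipsed): H(0°)/H(0°) eclipsed 4.3; H(120°)/F(120°) eclipsed 5.4; I(240°)/H(240°) eclipsed 6.5 → 16.2 kJ/mol.
F at 180° (staggered): I(240°)/F(180°) gauche 3.2 → 3.2 kJ/mol.
F at 240° (eclipsed): H(0°)/H(0°) eclipsed 4.3; H(120°)/H(120°) eclipsed 4.3; I(240°)/F(240°) eclipsed 8.4 → 17.0 kJ/mol.
F at 300° (staggered): I(240°)/F(300°) gauche 3.2 → 3.2 kJ/mol.
Max at 240° (17.0 kJ/mol), min at 60° (0.0 kJ/mol); barrier = 17.0 kJ/mol.

17.0 kJ/mol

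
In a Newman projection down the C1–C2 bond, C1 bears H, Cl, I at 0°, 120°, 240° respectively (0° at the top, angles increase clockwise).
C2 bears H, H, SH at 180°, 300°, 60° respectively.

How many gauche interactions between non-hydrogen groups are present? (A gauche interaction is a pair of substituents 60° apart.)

Non-H gauche pairs: Cl(120°)/SH(60°) — 1 interaction.

1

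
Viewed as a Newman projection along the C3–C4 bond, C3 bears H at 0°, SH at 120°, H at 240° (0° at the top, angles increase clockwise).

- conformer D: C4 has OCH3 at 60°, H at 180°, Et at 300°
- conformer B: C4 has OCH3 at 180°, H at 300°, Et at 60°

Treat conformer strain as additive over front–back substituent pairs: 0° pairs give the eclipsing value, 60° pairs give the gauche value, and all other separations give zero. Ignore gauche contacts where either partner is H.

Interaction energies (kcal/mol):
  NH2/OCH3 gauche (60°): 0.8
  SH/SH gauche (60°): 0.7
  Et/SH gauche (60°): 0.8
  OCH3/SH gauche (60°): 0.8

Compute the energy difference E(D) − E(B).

D (staggered): SH(120°)/OCH3(60°) gauche 0.8 → 0.8 kcal/mol.
B (staggered): SH(120°)/OCH3(180°) gauche 0.8; SH(120°)/Et(60°) gauche 0.8 → 1.6 kcal/mol.
E(D) − E(B) = 0.8 − 1.6 = -0.8 kcal/mol.

-0.8 kcal/mol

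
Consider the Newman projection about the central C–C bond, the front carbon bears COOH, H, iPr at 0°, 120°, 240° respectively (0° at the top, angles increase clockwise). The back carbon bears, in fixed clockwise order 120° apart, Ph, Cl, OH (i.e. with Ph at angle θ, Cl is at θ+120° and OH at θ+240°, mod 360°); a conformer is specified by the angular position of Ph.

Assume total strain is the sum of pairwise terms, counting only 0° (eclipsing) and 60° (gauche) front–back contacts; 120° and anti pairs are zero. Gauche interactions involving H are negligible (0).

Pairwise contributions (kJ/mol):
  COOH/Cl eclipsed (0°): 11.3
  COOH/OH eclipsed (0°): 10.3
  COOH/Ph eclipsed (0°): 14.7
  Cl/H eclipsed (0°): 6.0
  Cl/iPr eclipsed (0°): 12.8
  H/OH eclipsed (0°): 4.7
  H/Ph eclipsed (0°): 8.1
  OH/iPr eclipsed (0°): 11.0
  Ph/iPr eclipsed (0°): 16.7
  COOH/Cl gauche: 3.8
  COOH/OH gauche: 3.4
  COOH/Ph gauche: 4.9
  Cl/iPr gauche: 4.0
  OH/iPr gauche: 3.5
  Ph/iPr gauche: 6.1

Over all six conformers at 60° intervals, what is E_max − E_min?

16.9 kJ/mol

Ph at 0° (eclipsed): COOH–Ph eclipsed, H–Cl eclipsed, iPr–OH eclipsed; 14.7 + 6.0 + 11.0 = 31.7 kJ/mol.
Ph at 60° (staggered): COOH–Ph gauche, COOH–OH gauche, iPr–Cl gauche, iPr–OH gauche; 4.9 + 3.4 + 4.0 + 3.5 = 15.8 kJ/mol.
Ph at 120° (eclipsed): COOH–OH eclipsed, H–Ph eclipsed, iPr–Cl eclipsed; 10.3 + 8.1 + 12.8 = 31.2 kJ/mol.
Ph at 180° (staggered): COOH–Cl gauche, COOH–OH gauche, iPr–Ph gauche, iPr–Cl gauche; 3.8 + 3.4 + 6.1 + 4.0 = 17.3 kJ/mol.
Ph at 240° (eclipsed): COOH–Cl eclipsed, H–OH eclipsed, iPr–Ph eclipsed; 11.3 + 4.7 + 16.7 = 32.7 kJ/mol.
Ph at 300° (staggered): COOH–Ph gauche, COOH–Cl gauche, iPr–Ph gauche, iPr–OH gauche; 4.9 + 3.8 + 6.1 + 3.5 = 18.3 kJ/mol.
Max at 240° (32.7 kJ/mol), min at 60° (15.8 kJ/mol); barrier = 16.9 kJ/mol.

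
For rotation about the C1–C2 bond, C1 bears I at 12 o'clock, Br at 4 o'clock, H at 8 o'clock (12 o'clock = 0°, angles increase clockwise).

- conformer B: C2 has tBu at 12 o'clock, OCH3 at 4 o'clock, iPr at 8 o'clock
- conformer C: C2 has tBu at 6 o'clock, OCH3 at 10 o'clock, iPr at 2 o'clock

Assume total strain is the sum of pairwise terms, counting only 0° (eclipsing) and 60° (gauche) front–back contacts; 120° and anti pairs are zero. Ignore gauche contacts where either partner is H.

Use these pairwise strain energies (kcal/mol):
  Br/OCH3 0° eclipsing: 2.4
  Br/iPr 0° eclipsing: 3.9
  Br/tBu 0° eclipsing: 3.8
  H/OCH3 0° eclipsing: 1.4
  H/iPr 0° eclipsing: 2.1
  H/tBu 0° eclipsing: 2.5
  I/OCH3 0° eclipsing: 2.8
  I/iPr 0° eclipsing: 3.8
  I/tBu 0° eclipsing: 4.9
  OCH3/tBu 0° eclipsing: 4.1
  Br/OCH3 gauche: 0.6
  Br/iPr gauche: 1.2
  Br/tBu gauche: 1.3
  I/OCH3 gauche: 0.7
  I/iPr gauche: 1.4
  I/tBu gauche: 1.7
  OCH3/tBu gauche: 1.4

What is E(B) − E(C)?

B (eclipsed): I–tBu eclipsed, Br–OCH3 eclipsed, H–iPr eclipsed; 4.9 + 2.4 + 2.1 = 9.4 kcal/mol.
C (staggered): I–OCH3 gauche, I–iPr gauche, Br–tBu gauche, Br–iPr gauche; 0.7 + 1.4 + 1.3 + 1.2 = 4.6 kcal/mol.
E(B) − E(C) = 9.4 − 4.6 = +4.8 kcal/mol.

+4.8 kcal/mol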